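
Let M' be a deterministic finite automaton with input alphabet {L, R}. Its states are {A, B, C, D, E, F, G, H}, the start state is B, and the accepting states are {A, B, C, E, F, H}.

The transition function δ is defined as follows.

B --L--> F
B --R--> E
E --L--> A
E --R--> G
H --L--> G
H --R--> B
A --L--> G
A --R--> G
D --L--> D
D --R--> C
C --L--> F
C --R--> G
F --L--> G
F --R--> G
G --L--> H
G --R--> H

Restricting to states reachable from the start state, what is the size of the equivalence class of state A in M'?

Reachable states from the start: {A,B,E,F,G,H}. Unreachable: {C,D} — drop them.
P0 = {A,B,E,F,H} | {G}.
Refine {A,B,E,F,H} on symbol L: members go to different blocks, giving {A,F,H} and {B,E}.
On input R, block {A,F,H} splits into {A,F} and {H}.
On input R, block {B,E} splits into {B} and {E}.
No further refinement is possible. Final partition (5 blocks): {A,F} | {G} | {B} | {H} | {E}.
State A belongs to the block {A,F}, which has 2 states.

2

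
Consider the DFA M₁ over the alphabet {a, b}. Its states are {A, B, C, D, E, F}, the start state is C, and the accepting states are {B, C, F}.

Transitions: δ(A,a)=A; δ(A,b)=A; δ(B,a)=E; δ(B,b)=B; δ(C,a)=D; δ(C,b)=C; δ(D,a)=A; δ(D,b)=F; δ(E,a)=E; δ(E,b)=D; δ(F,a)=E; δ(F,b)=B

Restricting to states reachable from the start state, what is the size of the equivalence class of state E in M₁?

1

P0 = {B,C,F} | {A,D,E}.
On input b, block {A,D,E} splits into {A,E} and {D}.
Split {B,C,F} by δ(·,a) → {B,F} and {C}.
On input b, block {A,E} splits into {A} and {E}.
Stable partition: {B,F} | {A} | {D} | {C} | {E} — 5 equivalence classes.
State E belongs to the block {E}, which has 1 states.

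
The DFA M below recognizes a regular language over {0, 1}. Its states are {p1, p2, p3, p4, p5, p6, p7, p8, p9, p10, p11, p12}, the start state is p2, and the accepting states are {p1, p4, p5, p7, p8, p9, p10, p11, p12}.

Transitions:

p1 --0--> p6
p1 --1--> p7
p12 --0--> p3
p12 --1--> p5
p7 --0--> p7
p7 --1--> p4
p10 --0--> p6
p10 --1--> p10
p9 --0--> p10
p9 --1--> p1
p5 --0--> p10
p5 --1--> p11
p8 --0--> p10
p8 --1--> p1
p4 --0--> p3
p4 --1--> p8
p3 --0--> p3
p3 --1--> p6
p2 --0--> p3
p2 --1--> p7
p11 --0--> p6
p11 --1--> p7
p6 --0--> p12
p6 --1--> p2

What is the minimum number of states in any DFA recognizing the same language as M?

First remove the unreachable states {p9}; 11 states remain.
P0 = {p1,p4,p5,p7,p8,p10,p11,p12} | {p2,p3,p6}.
On input 0, block {p1,p4,p5,p7,p8,p10,p11,p12} splits into {p1,p4,p10,p11,p12} and {p5,p7,p8}.
Refine {p1,p4,p10,p11,p12} on symbol 1: members go to different blocks, giving {p1,p4,p11,p12} and {p10}.
Refine {p2,p3,p6} on symbol 0: members go to different blocks, giving {p2,p3} and {p6}.
Split {p1,p4,p11,p12} by δ(·,0) → {p1,p11} and {p4,p12}.
Refine {p2,p3} on symbol 1: members go to different blocks, giving {p2} and {p3}.
Refine {p5,p7,p8} on symbol 0: members go to different blocks, giving {p5,p8} and {p7}.
The partition is now stable with 8 blocks: {p1,p11} | {p2} | {p5,p8} | {p10} | {p6} | {p4,p12} | {p3} | {p7}.

8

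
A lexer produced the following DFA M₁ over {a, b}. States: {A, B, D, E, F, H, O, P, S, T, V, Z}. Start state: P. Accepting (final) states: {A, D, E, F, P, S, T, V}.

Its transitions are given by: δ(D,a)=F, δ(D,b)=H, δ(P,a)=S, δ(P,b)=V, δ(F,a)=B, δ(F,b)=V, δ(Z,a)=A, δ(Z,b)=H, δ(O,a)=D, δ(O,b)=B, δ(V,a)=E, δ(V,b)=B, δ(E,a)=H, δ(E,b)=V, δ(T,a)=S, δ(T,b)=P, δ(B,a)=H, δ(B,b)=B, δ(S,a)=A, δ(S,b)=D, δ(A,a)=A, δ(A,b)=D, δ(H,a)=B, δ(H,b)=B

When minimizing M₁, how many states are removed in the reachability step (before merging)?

3

BFS from P reaches {A, B, D, E, F, H, P, S, V}; the 3 state(s) O, T, Z are never visited.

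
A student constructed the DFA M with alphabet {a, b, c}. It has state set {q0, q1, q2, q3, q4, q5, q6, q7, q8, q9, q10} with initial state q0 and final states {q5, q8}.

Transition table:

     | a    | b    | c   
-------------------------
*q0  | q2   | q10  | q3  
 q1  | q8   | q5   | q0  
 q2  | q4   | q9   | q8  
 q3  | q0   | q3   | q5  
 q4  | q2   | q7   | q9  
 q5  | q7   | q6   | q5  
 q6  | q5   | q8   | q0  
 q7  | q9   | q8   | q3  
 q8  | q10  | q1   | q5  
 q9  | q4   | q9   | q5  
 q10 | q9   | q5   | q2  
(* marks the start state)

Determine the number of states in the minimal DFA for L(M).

5

Every state is reachable, so we keep all 11.
P0 = {q5,q8} | {q0,q1,q2,q3,q4,q6,q7,q9,q10}.
Refine {q0,q1,q2,q3,q4,q6,q7,q9,q10} on symbol a: members go to different blocks, giving {q0,q2,q3,q4,q7,q9,q10} and {q1,q6}.
On input b, block {q0,q2,q3,q4,q7,q9,q10} splits into {q0,q2,q3,q4,q9} and {q7,q10}.
Refine {q0,q2,q3,q4,q9} on symbol b: members go to different blocks, giving {q2,q3,q9} and {q0,q4}.
Stable partition: {q5,q8} | {q2,q3,q9} | {q1,q6} | {q7,q10} | {q0,q4} — 5 equivalence classes.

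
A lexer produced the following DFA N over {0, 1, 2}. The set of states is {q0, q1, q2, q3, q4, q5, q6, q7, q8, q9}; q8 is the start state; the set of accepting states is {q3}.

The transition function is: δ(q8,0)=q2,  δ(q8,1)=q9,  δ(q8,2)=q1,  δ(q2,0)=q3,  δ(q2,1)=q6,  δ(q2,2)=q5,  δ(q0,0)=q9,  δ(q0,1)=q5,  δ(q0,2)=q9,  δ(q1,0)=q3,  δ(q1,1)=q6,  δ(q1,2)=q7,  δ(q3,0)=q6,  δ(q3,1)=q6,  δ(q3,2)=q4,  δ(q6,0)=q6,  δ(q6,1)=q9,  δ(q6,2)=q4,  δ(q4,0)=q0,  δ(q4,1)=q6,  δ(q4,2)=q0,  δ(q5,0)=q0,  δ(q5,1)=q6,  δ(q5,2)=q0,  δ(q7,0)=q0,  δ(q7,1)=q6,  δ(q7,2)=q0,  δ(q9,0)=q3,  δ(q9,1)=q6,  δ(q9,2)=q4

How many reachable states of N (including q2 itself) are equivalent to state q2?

3

Start with accepting vs non-accepting: {q3} | {q0,q1,q2,q4,q5,q6,q7,q8,q9}.
Refine {q0,q1,q2,q4,q5,q6,q7,q8,q9} on symbol 0: members go to different blocks, giving {q0,q4,q5,q6,q7,q8} and {q1,q2,q9}.
Split {q0,q4,q5,q6,q7,q8} by δ(·,0) → {q4,q5,q6,q7} and {q0,q8}.
Split {q4,q5,q6,q7} by δ(·,0) → {q4,q5,q7} and {q6}.
On input 1, block {q0,q8} splits into {q0} and {q8}.
No further refinement is possible. Final partition (6 blocks): {q3} | {q4,q5,q7} | {q1,q2,q9} | {q0} | {q6} | {q8}.
State q2 belongs to the block {q1,q2,q9}, which has 3 states.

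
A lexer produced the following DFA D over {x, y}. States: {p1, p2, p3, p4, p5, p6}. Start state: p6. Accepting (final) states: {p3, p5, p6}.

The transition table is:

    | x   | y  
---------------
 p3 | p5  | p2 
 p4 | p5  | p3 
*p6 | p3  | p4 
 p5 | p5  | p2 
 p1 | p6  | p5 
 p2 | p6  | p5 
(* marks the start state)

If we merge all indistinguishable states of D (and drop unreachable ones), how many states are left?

States {p1} cannot be reached from the start state, so discard them.
Start with accepting vs non-accepting: {p3,p5,p6} | {p2,p4}.
No further refinement is possible. Final partition (2 blocks): {p3,p5,p6} | {p2,p4}.

2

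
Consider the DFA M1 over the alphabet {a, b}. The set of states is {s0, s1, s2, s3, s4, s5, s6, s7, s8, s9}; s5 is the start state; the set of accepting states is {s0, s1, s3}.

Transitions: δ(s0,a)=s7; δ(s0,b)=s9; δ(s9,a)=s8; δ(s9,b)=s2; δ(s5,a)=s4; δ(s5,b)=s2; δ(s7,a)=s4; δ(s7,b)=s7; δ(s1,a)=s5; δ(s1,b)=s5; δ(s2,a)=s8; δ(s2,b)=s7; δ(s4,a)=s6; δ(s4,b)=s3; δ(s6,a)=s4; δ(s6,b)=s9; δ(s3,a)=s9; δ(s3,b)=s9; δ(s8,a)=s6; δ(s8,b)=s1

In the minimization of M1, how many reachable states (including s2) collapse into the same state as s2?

First remove the unreachable states {s0}; 9 states remain.
Start with accepting vs non-accepting: {s1,s3} | {s2,s4,s5,s6,s7,s8,s9}.
On input b, block {s2,s4,s5,s6,s7,s8,s9} splits into {s2,s5,s6,s7,s9} and {s4,s8}.
The partition is now stable with 3 blocks: {s1,s3} | {s2,s5,s6,s7,s9} | {s4,s8}.
State s2 belongs to the block {s2,s5,s6,s7,s9}, which has 5 states.

5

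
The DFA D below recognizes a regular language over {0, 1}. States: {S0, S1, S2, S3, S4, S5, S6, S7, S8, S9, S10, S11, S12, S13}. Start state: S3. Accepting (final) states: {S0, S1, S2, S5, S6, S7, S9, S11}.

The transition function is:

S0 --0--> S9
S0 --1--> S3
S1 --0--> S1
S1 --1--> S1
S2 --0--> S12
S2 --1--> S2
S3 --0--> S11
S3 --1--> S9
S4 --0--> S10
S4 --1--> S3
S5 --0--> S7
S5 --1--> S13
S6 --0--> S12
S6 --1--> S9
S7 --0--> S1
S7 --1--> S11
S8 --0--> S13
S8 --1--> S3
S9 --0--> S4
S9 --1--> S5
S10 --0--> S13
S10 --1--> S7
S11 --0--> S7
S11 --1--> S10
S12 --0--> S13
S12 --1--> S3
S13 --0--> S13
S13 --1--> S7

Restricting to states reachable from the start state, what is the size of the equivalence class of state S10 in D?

2

Reachable states from the start: {S1,S3,S4,S5,S7,S9,S10,S11,S13}. Unreachable: {S0,S2,S6,S8,S12} — drop them.
P0 = {S1,S5,S7,S9,S11} | {S3,S4,S10,S13}.
Refine {S1,S5,S7,S9,S11} on symbol 0: members go to different blocks, giving {S1,S5,S7,S11} and {S9}.
Split {S1,S5,S7,S11} by δ(·,1) → {S1,S7} and {S5,S11}.
Refine {S1,S7} on symbol 1: members go to different blocks, giving {S1} and {S7}.
Split {S3,S4,S10,S13} by δ(·,0) → {S4,S10,S13} and {S3}.
On input 1, block {S4,S10,S13} splits into {S10,S13} and {S4}.
No further refinement is possible. Final partition (7 blocks): {S1} | {S10,S13} | {S9} | {S5,S11} | {S7} | {S3} | {S4}.
The equivalence class containing S10 is {S10,S13}, of size 2.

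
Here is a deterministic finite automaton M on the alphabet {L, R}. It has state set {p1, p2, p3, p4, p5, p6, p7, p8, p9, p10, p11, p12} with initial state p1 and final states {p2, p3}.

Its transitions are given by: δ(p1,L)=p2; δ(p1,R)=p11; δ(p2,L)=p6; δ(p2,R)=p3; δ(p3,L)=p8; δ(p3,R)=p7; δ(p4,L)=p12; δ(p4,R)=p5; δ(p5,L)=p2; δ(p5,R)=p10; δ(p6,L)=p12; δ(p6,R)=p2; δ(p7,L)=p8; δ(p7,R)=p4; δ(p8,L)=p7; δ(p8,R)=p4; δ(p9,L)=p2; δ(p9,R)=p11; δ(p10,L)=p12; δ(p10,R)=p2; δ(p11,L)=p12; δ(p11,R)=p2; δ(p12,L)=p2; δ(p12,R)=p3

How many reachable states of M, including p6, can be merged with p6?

3

States {p9} cannot be reached from the start state, so discard them.
Initial partition by acceptance: {p2,p3} | {p1,p4,p5,p6,p7,p8,p10,p11,p12}.
Split {p2,p3} by δ(·,R) → {p2} and {p3}.
Split {p1,p4,p5,p6,p7,p8,p10,p11,p12} by δ(·,L) → {p4,p6,p7,p8,p10,p11} and {p1,p5,p12}.
Split {p4,p6,p7,p8,p10,p11} by δ(·,L) → {p4,p6,p10,p11} and {p7,p8}.
Refine {p4,p6,p10,p11} on symbol R: members go to different blocks, giving {p6,p10,p11} and {p4}.
Split {p1,p5,p12} by δ(·,R) → {p1,p5} and {p12}.
No further refinement is possible. Final partition (7 blocks): {p2} | {p6,p10,p11} | {p3} | {p1,p5} | {p7,p8} | {p4} | {p12}.
State p6 belongs to the block {p6,p10,p11}, which has 3 states.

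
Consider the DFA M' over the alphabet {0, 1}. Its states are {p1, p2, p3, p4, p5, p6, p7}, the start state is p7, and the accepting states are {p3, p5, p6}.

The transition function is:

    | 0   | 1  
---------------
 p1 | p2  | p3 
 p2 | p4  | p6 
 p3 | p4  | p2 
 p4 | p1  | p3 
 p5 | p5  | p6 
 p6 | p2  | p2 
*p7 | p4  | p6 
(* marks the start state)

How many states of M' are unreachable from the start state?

Starting at p7 and following transitions, the reachable set is {p1, p2, p3, p4, p6, p7}. That leaves p5 unreachable — 1 in total.

1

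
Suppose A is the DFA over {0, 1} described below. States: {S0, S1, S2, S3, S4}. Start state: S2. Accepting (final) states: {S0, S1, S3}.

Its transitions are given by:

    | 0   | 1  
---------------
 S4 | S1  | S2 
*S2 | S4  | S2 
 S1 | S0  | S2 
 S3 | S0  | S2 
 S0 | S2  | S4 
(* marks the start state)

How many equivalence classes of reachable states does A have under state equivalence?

4

States {S3} cannot be reached from the start state, so discard them.
P0 = {S0,S1} | {S2,S4}.
On input 0, block {S0,S1} splits into {S0} and {S1}.
Refine {S2,S4} on symbol 0: members go to different blocks, giving {S2} and {S4}.
Stable partition: {S0} | {S2} | {S1} | {S4} — 4 equivalence classes.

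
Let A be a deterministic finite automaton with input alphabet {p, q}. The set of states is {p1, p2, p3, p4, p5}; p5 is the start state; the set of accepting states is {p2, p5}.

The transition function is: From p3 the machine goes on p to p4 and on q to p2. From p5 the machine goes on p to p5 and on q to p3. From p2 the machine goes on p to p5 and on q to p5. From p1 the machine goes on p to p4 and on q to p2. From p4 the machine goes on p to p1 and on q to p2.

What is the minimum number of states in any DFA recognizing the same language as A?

P0 = {p2,p5} | {p1,p3,p4}.
Refine {p2,p5} on symbol q: members go to different blocks, giving {p2} and {p5}.
No further refinement is possible. Final partition (3 blocks): {p2} | {p1,p3,p4} | {p5}.

3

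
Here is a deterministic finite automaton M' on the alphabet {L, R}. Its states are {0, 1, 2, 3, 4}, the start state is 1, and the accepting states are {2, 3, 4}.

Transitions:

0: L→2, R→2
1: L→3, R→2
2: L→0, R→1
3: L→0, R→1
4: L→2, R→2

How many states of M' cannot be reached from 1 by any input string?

1

Starting at 1 and following transitions, the reachable set is {0, 1, 2, 3}. That leaves 4 unreachable — 1 in total.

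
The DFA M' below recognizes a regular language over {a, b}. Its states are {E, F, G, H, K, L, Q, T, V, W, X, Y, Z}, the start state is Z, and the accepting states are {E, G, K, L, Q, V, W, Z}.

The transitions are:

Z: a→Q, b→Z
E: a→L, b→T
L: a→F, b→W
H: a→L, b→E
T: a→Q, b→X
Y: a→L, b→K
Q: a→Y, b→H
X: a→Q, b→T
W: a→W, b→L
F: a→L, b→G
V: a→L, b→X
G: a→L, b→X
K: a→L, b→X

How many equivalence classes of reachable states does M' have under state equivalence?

7

States {V} cannot be reached from the start state, so discard them.
P0 = {E,G,K,L,Q,W,Z} | {F,H,T,X,Y}.
On input a, block {E,G,K,L,Q,W,Z} splits into {E,G,K,W,Z} and {L,Q}.
Refine {E,G,K,W,Z} on symbol a: members go to different blocks, giving {E,G,K,Z} and {W}.
On input b, block {E,G,K,Z} splits into {E,G,K} and {Z}.
Refine {F,H,T,X,Y} on symbol b: members go to different blocks, giving {F,H,Y} and {T,X}.
On input b, block {L,Q} splits into {Q} and {L}.
Stable partition: {E,G,K} | {F,H,Y} | {Q} | {W} | {Z} | {T,X} | {L} — 7 equivalence classes.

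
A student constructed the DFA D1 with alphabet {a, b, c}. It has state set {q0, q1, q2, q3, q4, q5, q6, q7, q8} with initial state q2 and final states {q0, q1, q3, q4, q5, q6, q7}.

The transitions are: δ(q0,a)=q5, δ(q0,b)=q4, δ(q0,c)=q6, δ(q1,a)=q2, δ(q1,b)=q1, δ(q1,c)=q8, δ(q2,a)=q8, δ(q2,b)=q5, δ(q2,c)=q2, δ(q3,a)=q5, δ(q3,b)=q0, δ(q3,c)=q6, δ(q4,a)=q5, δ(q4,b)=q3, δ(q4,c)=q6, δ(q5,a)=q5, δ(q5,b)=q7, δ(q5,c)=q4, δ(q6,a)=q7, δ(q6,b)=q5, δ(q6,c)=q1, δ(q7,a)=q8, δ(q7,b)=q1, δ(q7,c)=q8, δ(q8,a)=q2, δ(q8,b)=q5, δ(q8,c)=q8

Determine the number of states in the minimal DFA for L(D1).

Every state is reachable, so we keep all 9.
P0 = {q0,q1,q3,q4,q5,q6,q7} | {q2,q8}.
Split {q0,q1,q3,q4,q5,q6,q7} by δ(·,a) → {q0,q3,q4,q5,q6} and {q1,q7}.
Split {q0,q3,q4,q5,q6} by δ(·,a) → {q0,q3,q4,q5} and {q6}.
Split {q0,q3,q4,q5} by δ(·,b) → {q0,q3,q4} and {q5}.
Stable partition: {q0,q3,q4} | {q2,q8} | {q1,q7} | {q6} | {q5} — 5 equivalence classes.

5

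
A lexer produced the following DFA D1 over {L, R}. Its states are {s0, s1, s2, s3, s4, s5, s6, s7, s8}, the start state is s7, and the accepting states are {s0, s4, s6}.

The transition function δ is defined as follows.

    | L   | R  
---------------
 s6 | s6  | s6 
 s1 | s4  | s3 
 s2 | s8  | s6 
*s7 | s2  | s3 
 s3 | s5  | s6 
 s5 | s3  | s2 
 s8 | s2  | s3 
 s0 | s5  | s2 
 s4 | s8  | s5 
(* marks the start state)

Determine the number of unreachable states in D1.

3

Starting at s7 and following transitions, the reachable set is {s2, s3, s5, s6, s7, s8}. That leaves s0, s1, s4 unreachable — 3 in total.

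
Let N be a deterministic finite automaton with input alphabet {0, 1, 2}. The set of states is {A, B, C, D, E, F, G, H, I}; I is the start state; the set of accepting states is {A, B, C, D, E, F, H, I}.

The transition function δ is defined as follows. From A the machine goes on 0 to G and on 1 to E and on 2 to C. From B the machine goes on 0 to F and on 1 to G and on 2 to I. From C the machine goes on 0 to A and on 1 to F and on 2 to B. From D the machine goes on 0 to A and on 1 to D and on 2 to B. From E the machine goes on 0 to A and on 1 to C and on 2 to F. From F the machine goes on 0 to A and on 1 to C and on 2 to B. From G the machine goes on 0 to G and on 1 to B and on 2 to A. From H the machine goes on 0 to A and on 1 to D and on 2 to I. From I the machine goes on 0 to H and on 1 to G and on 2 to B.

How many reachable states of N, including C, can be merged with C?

Every state is reachable, so we keep all 9.
P0 = {A,B,C,D,E,F,H,I} | {G}.
On input 0, block {A,B,C,D,E,F,H,I} splits into {B,C,D,E,F,H,I} and {A}.
On input 0, block {B,C,D,E,F,H,I} splits into {C,D,E,F,H} and {B,I}.
Split {C,D,E,F,H} by δ(·,2) → {C,D,F,H} and {E}.
The partition is now stable with 5 blocks: {C,D,F,H} | {G} | {A} | {B,I} | {E}.
The equivalence class containing C is {C,D,F,H}, of size 4.

4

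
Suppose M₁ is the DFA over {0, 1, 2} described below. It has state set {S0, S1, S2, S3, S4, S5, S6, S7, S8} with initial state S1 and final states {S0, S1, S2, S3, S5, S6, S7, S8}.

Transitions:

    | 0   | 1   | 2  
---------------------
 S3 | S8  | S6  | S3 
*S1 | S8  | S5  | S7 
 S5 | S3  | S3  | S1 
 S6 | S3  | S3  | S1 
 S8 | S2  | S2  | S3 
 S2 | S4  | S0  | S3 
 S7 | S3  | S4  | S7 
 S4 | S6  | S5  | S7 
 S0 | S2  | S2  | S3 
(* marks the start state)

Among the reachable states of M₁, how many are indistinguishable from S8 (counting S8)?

Every state is reachable, so we keep all 9.
Start with accepting vs non-accepting: {S0,S1,S2,S3,S5,S6,S7,S8} | {S4}.
Split {S0,S1,S2,S3,S5,S6,S7,S8} by δ(·,0) → {S0,S1,S3,S5,S6,S7,S8} and {S2}.
Split {S0,S1,S3,S5,S6,S7,S8} by δ(·,0) → {S1,S3,S5,S6,S7} and {S0,S8}.
Refine {S1,S3,S5,S6,S7} on symbol 0: members go to different blocks, giving {S5,S6,S7} and {S1,S3}.
Split {S5,S6,S7} by δ(·,1) → {S5,S6} and {S7}.
Refine {S1,S3} on symbol 2: members go to different blocks, giving {S1} and {S3}.
The partition is now stable with 7 blocks: {S5,S6} | {S4} | {S2} | {S0,S8} | {S1} | {S7} | {S3}.
The equivalence class containing S8 is {S0,S8}, of size 2.

2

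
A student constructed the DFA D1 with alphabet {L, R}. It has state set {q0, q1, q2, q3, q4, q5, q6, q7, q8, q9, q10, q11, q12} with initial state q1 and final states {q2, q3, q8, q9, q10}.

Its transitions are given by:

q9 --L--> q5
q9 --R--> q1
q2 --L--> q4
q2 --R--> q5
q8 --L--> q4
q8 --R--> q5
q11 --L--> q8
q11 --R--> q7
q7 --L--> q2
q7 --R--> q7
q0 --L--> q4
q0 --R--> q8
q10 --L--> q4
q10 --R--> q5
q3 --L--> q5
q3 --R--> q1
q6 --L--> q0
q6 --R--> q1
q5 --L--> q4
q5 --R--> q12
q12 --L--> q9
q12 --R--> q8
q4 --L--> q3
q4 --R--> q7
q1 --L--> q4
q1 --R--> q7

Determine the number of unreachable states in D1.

Starting at q1 and following transitions, the reachable set is {q1, q2, q3, q4, q5, q7, q8, q9, q12}. That leaves q0, q6, q10, q11 unreachable — 4 in total.

4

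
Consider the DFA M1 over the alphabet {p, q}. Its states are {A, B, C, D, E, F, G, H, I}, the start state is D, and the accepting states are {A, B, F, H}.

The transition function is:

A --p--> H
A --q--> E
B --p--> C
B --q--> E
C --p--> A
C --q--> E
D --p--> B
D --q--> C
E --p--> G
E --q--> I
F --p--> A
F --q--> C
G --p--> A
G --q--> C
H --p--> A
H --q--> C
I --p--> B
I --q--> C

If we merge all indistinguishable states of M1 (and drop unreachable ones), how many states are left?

7

First remove the unreachable states {F}; 8 states remain.
P0 = {A,B,H} | {C,D,E,G,I}.
Refine {A,B,H} on symbol p: members go to different blocks, giving {A,H} and {B}.
On input p, block {C,D,E,G,I} splits into {C,G} and {D,I} and {E}.
On input q, block {A,H} splits into {A} and {H}.
Split {C,G} by δ(·,q) → {C} and {G}.
The partition is now stable with 7 blocks: {A} | {C} | {B} | {D,I} | {E} | {H} | {G}.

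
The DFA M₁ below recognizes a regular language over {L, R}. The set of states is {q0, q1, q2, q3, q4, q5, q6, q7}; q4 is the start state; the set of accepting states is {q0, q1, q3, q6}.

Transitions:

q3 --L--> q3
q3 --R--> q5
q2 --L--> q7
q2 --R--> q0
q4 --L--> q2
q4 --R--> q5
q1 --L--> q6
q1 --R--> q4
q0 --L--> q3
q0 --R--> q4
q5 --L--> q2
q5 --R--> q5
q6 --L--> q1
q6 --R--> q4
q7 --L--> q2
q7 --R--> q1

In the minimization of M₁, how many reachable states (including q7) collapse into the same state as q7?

Every state is reachable, so we keep all 8.
Start with accepting vs non-accepting: {q0,q1,q3,q6} | {q2,q4,q5,q7}.
Split {q2,q4,q5,q7} by δ(·,R) → {q2,q7} and {q4,q5}.
The partition is now stable with 3 blocks: {q0,q1,q3,q6} | {q2,q7} | {q4,q5}.
The equivalence class containing q7 is {q2,q7}, of size 2.

2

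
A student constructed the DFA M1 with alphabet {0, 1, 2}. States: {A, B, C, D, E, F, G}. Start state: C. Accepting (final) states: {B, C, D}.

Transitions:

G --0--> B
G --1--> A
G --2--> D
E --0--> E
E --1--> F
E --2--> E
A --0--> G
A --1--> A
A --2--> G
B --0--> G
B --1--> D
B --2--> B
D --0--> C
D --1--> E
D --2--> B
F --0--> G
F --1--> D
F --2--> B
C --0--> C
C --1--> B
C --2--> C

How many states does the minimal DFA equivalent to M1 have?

Initial partition by acceptance: {B,C,D} | {A,E,F,G}.
On input 0, block {B,C,D} splits into {C,D} and {B}.
Split {C,D} by δ(·,1) → {C} and {D}.
Refine {A,E,F,G} on symbol 0: members go to different blocks, giving {A,E,F} and {G}.
Split {A,E,F} by δ(·,0) → {A,F} and {E}.
On input 1, block {A,F} splits into {A} and {F}.
No further refinement is possible. Final partition (7 blocks): {C} | {A} | {B} | {D} | {G} | {E} | {F}.

7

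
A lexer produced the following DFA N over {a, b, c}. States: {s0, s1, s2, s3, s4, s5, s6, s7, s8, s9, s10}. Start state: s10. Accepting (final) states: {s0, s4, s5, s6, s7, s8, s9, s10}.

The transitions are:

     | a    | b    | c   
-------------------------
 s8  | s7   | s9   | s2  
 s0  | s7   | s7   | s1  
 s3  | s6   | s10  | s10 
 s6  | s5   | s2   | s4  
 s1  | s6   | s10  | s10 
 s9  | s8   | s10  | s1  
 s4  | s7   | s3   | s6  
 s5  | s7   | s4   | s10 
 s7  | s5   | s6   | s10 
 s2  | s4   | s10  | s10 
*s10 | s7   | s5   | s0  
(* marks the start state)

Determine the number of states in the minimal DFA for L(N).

5

Reachable states from the start: {s0,s1,s2,s3,s4,s5,s6,s7,s10}. Unreachable: {s8,s9} — drop them.
Start with accepting vs non-accepting: {s0,s4,s5,s6,s7,s10} | {s1,s2,s3}.
Refine {s0,s4,s5,s6,s7,s10} on symbol b: members go to different blocks, giving {s0,s5,s7,s10} and {s4,s6}.
On input b, block {s0,s5,s7,s10} splits into {s0,s10} and {s5,s7}.
On input c, block {s0,s10} splits into {s0} and {s10}.
Stable partition: {s0} | {s1,s2,s3} | {s4,s6} | {s5,s7} | {s10} — 5 equivalence classes.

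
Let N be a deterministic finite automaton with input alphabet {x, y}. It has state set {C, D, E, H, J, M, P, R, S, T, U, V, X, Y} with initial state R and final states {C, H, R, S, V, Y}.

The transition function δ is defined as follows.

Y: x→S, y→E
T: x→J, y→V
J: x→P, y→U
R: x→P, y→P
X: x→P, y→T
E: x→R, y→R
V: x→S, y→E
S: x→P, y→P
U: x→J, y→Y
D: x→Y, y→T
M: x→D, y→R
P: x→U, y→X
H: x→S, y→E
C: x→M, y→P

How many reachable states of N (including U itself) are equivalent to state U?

2

Reachable states from the start: {E,J,P,R,S,T,U,V,X,Y}. Unreachable: {C,D,H,M} — drop them.
P0 = {R,S,V,Y} | {E,J,P,T,U,X}.
On input x, block {R,S,V,Y} splits into {R,S} and {V,Y}.
Refine {E,J,P,T,U,X} on symbol x: members go to different blocks, giving {J,P,T,U,X} and {E}.
Refine {J,P,T,U,X} on symbol y: members go to different blocks, giving {J,P,X} and {T,U}.
Refine {J,P,X} on symbol x: members go to different blocks, giving {J,X} and {P}.
The partition is now stable with 6 blocks: {R,S} | {J,X} | {V,Y} | {E} | {T,U} | {P}.
State U belongs to the block {T,U}, which has 2 states.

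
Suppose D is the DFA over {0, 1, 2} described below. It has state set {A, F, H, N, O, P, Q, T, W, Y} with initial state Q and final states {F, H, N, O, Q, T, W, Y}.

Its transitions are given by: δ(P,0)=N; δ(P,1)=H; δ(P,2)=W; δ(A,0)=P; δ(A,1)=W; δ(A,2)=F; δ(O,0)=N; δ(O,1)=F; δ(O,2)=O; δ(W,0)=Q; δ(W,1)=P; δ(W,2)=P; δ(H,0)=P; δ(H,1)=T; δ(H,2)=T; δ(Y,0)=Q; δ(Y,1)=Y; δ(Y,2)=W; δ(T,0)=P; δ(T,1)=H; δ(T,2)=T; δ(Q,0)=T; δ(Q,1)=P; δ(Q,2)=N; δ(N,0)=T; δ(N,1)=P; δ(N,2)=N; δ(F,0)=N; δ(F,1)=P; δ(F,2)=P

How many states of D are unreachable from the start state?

4

No path from Q leads to A, F, O, Y; the other 6 states are all reachable.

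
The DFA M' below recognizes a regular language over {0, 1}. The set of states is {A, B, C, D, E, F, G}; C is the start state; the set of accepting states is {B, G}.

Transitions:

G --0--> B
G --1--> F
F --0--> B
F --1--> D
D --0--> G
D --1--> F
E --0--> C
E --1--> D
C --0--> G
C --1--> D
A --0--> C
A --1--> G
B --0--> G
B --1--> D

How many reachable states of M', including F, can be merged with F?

Reachable states from the start: {B,C,D,F,G}. Unreachable: {A,E} — drop them.
P0 = {B,G} | {C,D,F}.
No further refinement is possible. Final partition (2 blocks): {B,G} | {C,D,F}.
The equivalence class containing F is {C,D,F}, of size 3.

3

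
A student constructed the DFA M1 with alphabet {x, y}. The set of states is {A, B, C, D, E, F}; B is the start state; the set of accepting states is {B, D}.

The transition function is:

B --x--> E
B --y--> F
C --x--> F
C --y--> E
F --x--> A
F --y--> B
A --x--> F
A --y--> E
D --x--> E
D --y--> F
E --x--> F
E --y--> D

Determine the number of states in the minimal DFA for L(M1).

4

First remove the unreachable states {C}; 5 states remain.
P0 = {B,D} | {A,E,F}.
Refine {A,E,F} on symbol y: members go to different blocks, giving {E,F} and {A}.
Refine {E,F} on symbol x: members go to different blocks, giving {E} and {F}.
Stable partition: {B,D} | {E} | {A} | {F} — 4 equivalence classes.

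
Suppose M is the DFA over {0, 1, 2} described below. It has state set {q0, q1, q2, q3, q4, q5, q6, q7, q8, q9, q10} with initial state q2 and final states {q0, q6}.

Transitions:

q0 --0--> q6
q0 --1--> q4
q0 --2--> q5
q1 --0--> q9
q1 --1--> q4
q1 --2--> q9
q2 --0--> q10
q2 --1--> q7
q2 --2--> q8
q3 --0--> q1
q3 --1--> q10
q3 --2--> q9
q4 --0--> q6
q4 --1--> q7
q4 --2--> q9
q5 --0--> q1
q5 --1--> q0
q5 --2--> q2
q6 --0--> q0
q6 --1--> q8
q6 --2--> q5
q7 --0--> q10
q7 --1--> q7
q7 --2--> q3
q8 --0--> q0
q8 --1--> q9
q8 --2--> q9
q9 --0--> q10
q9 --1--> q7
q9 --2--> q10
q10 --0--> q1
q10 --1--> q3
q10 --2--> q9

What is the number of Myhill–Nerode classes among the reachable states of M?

Start with accepting vs non-accepting: {q0,q6} | {q1,q2,q3,q4,q5,q7,q8,q9,q10}.
Refine {q1,q2,q3,q4,q5,q7,q8,q9,q10} on symbol 0: members go to different blocks, giving {q1,q2,q3,q5,q7,q9,q10} and {q4,q8}.
Split {q1,q2,q3,q5,q7,q9,q10} by δ(·,1) → {q2,q3,q7,q9,q10} and {q1} and {q5}.
Split {q2,q3,q7,q9,q10} by δ(·,0) → {q2,q7,q9} and {q3,q10}.
On input 2, block {q2,q7,q9} splits into {q7,q9} and {q2}.
The partition is now stable with 7 blocks: {q0,q6} | {q7,q9} | {q4,q8} | {q1} | {q5} | {q3,q10} | {q2}.

7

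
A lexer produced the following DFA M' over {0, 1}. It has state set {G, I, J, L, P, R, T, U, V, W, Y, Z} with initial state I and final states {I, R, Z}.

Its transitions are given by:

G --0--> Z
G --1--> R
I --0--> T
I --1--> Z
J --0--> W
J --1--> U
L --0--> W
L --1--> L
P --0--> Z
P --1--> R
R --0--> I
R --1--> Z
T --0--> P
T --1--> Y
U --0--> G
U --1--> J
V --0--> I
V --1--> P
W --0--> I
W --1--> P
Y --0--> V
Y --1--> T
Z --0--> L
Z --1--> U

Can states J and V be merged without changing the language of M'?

No

Start with accepting vs non-accepting: {I,R,Z} | {G,J,L,P,T,U,V,W,Y}.
Refine {I,R,Z} on symbol 0: members go to different blocks, giving {I,Z} and {R}.
Refine {I,Z} on symbol 1: members go to different blocks, giving {I} and {Z}.
Refine {G,J,L,P,T,U,V,W,Y} on symbol 0: members go to different blocks, giving {J,L,T,U,Y} and {G,P} and {V,W}.
On input 0, block {J,L,T,U,Y} splits into {J,L,Y} and {T,U}.
Refine {J,L,Y} on symbol 1: members go to different blocks, giving {J,Y} and {L}.
No further refinement is possible. Final partition (8 blocks): {I} | {J,Y} | {R} | {Z} | {G,P} | {V,W} | {T,U} | {L}.
J and V end up in different blocks, so they are distinguishable. For instance, the string '0' is accepted from only V.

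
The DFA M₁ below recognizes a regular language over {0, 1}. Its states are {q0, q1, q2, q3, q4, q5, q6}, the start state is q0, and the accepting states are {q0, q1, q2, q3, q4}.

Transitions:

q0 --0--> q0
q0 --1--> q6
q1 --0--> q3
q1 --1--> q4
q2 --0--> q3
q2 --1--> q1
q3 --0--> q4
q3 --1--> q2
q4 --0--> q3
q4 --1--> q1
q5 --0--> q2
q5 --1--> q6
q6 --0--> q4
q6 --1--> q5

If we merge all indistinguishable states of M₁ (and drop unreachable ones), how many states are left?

Every state is reachable, so we keep all 7.
Initial partition by acceptance: {q0,q1,q2,q3,q4} | {q5,q6}.
Refine {q0,q1,q2,q3,q4} on symbol 1: members go to different blocks, giving {q1,q2,q3,q4} and {q0}.
The partition is now stable with 3 blocks: {q1,q2,q3,q4} | {q5,q6} | {q0}.

3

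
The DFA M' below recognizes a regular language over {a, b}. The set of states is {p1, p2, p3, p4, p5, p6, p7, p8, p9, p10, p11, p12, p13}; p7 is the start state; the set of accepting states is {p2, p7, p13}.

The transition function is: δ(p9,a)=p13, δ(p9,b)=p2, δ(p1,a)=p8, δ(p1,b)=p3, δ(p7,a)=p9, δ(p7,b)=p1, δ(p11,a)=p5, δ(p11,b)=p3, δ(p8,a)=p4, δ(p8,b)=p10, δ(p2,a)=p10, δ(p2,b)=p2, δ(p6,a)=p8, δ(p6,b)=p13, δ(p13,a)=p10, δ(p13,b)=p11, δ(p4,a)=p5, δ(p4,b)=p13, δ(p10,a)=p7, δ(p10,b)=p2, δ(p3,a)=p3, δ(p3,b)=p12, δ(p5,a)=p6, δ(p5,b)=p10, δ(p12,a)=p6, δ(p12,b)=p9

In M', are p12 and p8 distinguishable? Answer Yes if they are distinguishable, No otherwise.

Start with accepting vs non-accepting: {p2,p7,p13} | {p1,p3,p4,p5,p6,p8,p9,p10,p11,p12}.
Split {p2,p7,p13} by δ(·,b) → {p7,p13} and {p2}.
Split {p1,p3,p4,p5,p6,p8,p9,p10,p11,p12} by δ(·,a) → {p1,p3,p4,p5,p6,p8,p11,p12} and {p9,p10}.
Split {p1,p3,p4,p5,p6,p8,p11,p12} by δ(·,b) → {p1,p3,p11} and {p5,p8,p12} and {p4,p6}.
On input a, block {p1,p3,p11} splits into {p1,p11} and {p3}.
Stable partition: {p7,p13} | {p1,p11} | {p2} | {p9,p10} | {p5,p8,p12} | {p4,p6} | {p3} — 7 equivalence classes.
p12 and p8 lie in the same block of the stable partition, so they are equivalent — no string distinguishes them.

No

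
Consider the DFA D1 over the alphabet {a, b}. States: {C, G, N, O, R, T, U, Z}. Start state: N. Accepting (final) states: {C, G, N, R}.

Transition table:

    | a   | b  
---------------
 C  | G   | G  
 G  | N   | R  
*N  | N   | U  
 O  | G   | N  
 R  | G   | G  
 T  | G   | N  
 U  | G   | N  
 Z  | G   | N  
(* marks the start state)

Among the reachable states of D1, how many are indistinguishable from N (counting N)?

Reachable states from the start: {G,N,R,U}. Unreachable: {C,O,T,Z} — drop them.
Start with accepting vs non-accepting: {G,N,R} | {U}.
On input b, block {G,N,R} splits into {G,R} and {N}.
Split {G,R} by δ(·,a) → {R} and {G}.
The partition is now stable with 4 blocks: {R} | {U} | {N} | {G}.
The equivalence class containing N is {N}, of size 1.

1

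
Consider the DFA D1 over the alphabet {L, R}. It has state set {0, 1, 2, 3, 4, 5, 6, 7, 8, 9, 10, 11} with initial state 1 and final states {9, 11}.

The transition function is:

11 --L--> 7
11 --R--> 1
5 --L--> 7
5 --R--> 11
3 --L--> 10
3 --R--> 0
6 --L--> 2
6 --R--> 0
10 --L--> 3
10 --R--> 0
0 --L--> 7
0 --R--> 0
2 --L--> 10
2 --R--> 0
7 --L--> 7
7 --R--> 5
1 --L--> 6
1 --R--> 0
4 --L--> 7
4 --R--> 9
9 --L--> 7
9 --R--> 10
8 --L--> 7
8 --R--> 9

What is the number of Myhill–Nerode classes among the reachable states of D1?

States {4,8,9} cannot be reached from the start state, so discard them.
Initial partition by acceptance: {11} | {0,1,2,3,5,6,7,10}.
Split {0,1,2,3,5,6,7,10} by δ(·,R) → {0,1,2,3,6,7,10} and {5}.
Split {0,1,2,3,6,7,10} by δ(·,R) → {0,1,2,3,6,10} and {7}.
Refine {0,1,2,3,6,10} on symbol L: members go to different blocks, giving {1,2,3,6,10} and {0}.
No further refinement is possible. Final partition (5 blocks): {11} | {1,2,3,6,10} | {5} | {7} | {0}.

5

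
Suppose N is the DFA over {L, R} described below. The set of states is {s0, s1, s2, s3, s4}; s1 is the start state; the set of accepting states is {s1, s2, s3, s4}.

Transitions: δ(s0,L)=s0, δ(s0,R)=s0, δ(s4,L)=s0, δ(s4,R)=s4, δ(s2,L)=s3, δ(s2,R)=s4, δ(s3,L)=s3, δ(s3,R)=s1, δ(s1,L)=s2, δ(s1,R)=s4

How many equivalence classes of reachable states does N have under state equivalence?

P0 = {s1,s2,s3,s4} | {s0}.
On input L, block {s1,s2,s3,s4} splits into {s1,s2,s3} and {s4}.
Refine {s1,s2,s3} on symbol R: members go to different blocks, giving {s1,s2} and {s3}.
Split {s1,s2} by δ(·,L) → {s1} and {s2}.
The partition is now stable with 5 blocks: {s1} | {s0} | {s4} | {s3} | {s2}.

5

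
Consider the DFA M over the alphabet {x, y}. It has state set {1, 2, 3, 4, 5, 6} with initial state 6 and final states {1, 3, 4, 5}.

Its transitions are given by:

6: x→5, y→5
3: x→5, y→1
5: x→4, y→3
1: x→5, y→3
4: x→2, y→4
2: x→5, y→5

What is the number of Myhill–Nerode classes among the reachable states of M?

Every state is reachable, so we keep all 6.
Initial partition by acceptance: {1,3,4,5} | {2,6}.
Split {1,3,4,5} by δ(·,x) → {1,3,5} and {4}.
On input x, block {1,3,5} splits into {1,3} and {5}.
The partition is now stable with 4 blocks: {1,3} | {2,6} | {4} | {5}.

4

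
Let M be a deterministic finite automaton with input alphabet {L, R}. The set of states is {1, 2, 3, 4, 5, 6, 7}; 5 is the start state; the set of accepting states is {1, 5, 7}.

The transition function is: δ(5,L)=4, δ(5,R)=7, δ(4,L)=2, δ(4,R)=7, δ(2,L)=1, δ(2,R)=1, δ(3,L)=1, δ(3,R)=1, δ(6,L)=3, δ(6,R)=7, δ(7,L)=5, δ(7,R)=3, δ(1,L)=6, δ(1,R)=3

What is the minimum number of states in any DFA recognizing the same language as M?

Initial partition by acceptance: {1,5,7} | {2,3,4,6}.
Refine {1,5,7} on symbol L: members go to different blocks, giving {1,5} and {7}.
Refine {1,5} on symbol R: members go to different blocks, giving {1} and {5}.
Refine {2,3,4,6} on symbol L: members go to different blocks, giving {2,3} and {4,6}.
Stable partition: {1} | {2,3} | {7} | {5} | {4,6} — 5 equivalence classes.

5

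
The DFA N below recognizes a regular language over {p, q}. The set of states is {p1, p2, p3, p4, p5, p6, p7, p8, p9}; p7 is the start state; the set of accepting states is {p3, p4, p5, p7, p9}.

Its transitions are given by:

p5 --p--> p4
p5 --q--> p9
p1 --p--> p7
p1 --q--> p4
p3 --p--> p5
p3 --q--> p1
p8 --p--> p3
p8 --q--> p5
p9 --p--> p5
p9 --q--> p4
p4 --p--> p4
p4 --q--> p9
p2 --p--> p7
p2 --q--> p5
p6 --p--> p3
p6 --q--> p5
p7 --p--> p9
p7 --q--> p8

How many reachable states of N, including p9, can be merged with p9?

3

States {p2,p6} cannot be reached from the start state, so discard them.
Start with accepting vs non-accepting: {p3,p4,p5,p7,p9} | {p1,p8}.
Split {p3,p4,p5,p7,p9} by δ(·,q) → {p4,p5,p9} and {p3,p7}.
Stable partition: {p4,p5,p9} | {p1,p8} | {p3,p7} — 3 equivalence classes.
State p9 belongs to the block {p4,p5,p9}, which has 3 states.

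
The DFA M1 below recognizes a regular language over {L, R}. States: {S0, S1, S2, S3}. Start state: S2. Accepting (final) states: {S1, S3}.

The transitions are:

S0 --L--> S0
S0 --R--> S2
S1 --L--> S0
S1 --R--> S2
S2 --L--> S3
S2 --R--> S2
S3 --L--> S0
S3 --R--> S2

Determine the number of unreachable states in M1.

BFS from S2 reaches {S0, S2, S3}; the 1 state(s) S1 are never visited.

1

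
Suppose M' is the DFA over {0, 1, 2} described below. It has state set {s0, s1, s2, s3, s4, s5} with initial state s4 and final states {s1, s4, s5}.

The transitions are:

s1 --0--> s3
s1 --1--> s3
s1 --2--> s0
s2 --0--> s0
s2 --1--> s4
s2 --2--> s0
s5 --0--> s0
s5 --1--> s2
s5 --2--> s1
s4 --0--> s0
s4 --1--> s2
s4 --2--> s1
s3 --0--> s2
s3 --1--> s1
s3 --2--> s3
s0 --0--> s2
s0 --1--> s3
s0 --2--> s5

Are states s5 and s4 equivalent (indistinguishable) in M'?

Every state is reachable, so we keep all 6.
Initial partition by acceptance: {s1,s4,s5} | {s0,s2,s3}.
Refine {s1,s4,s5} on symbol 2: members go to different blocks, giving {s4,s5} and {s1}.
On input 1, block {s0,s2,s3} splits into {s0} and {s2} and {s3}.
Stable partition: {s4,s5} | {s0} | {s1} | {s2} | {s3} — 5 equivalence classes.
s5 and s4 lie in the same block of the stable partition, so they are equivalent — no string distinguishes them.

Yes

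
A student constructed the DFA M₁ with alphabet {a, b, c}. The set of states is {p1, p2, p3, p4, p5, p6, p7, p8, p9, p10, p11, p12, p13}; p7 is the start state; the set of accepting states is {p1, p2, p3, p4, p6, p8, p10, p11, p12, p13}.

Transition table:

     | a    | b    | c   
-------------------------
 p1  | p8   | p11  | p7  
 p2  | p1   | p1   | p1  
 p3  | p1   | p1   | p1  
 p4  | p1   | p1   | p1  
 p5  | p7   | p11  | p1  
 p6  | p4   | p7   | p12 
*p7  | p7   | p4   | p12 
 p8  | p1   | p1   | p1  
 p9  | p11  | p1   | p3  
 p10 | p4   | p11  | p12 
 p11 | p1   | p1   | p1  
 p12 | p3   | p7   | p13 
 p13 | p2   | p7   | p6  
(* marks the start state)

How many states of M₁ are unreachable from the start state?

Starting at p7 and following transitions, the reachable set is {p1, p2, p3, p4, p6, p7, p8, p11, p12, p13}. That leaves p5, p9, p10 unreachable — 3 in total.

3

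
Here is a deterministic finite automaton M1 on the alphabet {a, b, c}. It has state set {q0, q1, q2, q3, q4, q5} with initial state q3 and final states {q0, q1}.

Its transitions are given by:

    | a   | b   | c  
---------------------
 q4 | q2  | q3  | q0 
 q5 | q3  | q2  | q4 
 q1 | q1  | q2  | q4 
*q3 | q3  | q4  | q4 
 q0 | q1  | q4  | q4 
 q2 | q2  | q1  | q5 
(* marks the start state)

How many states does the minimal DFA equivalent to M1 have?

P0 = {q0,q1} | {q2,q3,q4,q5}.
Refine {q2,q3,q4,q5} on symbol b: members go to different blocks, giving {q3,q4,q5} and {q2}.
Refine {q0,q1} on symbol b: members go to different blocks, giving {q0} and {q1}.
On input a, block {q3,q4,q5} splits into {q3,q5} and {q4}.
Split {q3,q5} by δ(·,b) → {q3} and {q5}.
No further refinement is possible. Final partition (6 blocks): {q0} | {q3} | {q2} | {q1} | {q4} | {q5}.

6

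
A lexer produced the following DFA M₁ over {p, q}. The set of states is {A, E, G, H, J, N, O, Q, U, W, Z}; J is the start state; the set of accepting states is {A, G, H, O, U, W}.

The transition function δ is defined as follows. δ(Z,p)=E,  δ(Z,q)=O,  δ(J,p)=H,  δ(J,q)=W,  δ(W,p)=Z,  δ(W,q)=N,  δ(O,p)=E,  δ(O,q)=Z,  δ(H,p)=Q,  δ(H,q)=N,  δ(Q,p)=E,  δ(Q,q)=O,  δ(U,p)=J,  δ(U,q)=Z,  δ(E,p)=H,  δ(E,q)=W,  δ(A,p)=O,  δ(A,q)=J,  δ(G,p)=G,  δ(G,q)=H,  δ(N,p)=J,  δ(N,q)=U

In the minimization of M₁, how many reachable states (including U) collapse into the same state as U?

States {A,G} cannot be reached from the start state, so discard them.
Initial partition by acceptance: {H,O,U,W} | {E,J,N,Q,Z}.
On input p, block {E,J,N,Q,Z} splits into {N,Q,Z} and {E,J}.
Split {H,O,U,W} by δ(·,p) → {H,W} and {O,U}.
The partition is now stable with 4 blocks: {H,W} | {N,Q,Z} | {E,J} | {O,U}.
State U belongs to the block {O,U}, which has 2 states.

2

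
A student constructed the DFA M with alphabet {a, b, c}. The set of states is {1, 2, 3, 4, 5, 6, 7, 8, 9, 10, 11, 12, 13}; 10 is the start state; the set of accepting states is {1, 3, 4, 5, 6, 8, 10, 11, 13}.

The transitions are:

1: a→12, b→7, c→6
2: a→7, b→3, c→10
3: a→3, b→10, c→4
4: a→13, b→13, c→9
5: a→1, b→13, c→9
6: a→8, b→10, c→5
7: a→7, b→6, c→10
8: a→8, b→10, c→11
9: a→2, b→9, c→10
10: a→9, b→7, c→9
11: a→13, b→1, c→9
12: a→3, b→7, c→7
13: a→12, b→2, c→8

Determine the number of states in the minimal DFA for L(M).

All states are reachable from the start state.
P0 = {1,3,4,5,6,8,10,11,13} | {2,7,9,12}.
On input a, block {1,3,4,5,6,8,10,11,13} splits into {3,4,5,6,8,11} and {1,10,13}.
Split {3,4,5,6,8,11} by δ(·,a) → {3,6,8} and {4,5,11}.
Split {2,7,9,12} by δ(·,a) → {2,7,9} and {12}.
Refine {2,7,9} on symbol b: members go to different blocks, giving {2,7} and {9}.
On input a, block {1,10,13} splits into {1,13} and {10}.
No further refinement is possible. Final partition (7 blocks): {3,6,8} | {2,7} | {1,13} | {4,5,11} | {12} | {9} | {10}.

7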